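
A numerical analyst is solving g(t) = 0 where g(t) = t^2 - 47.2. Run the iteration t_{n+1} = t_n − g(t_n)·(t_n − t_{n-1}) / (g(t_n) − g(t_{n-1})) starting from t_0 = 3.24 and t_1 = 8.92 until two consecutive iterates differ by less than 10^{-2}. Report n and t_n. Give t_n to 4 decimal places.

n = 5, t_n = 6.8702

g(3.24) = -36.702400, g(8.92) = 32.366400
t_2 = 8.920000 − 32.366400·(5.680000)/(69.068800) = 6.258289;  |Δ| = 2.661711
g(6.258289) = -8.033813
t_3 = 6.258289 − (-8.033813)·(-2.661711)/(-40.400213) = 6.787586;  |Δ| = 0.529296
g(6.787586) = -1.128679
t_4 = 6.787586 − (-1.128679)·(0.529296)/(6.905134) = 6.874102;  |Δ| = 0.086516
g(6.874102) = 0.053278
t_5 = 6.874102 − 0.053278·(0.086516)/(1.181957) = 6.870202;  |Δ| = 0.003900
|t_5 − t_4| = 0.003900 < 10^{-2}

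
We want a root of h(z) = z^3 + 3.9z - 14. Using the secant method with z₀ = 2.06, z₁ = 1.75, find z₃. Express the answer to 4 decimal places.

1.8821

h(2.06) = 2.775816, h(1.75) = -1.815625
z₂ = 1.750000 − (-1.815625)·(1.750000 − 2.060000) / (-1.815625 − 2.775816) = 1.750000 − (0.562844)/(-4.591441) = 1.872585
h(1.872585) = -0.130553
z₃ = 1.872585 − (-0.130553)·(1.872585 − 1.750000) / (-0.130553 − (-1.815625)) = 1.872585 − (-0.016004)/(1.685072) = 1.882083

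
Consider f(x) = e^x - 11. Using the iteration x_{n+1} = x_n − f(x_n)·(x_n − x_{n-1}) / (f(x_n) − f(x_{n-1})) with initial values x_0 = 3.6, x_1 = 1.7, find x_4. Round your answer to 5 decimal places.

2.36987

f(3.6) = 25.5982344, f(1.7) = -5.5260526
x_2 = 1.7000000 − (-5.5260526)·(1.7000000 − 3.6000000) / (-5.5260526 − 25.5982344) = 1.7000000 − (10.4995000)/(-31.1242871) = 2.0373411
f(2.0373411) = -3.3298125
x_3 = 2.0373411 − (-3.3298125)·(2.0373411 − 1.7000000) / (-3.3298125 − (-5.5260526)) = 2.0373411 − (-1.1232825)/(2.1962401) = 2.5487981
f(2.5487981) = 1.7917203
x_4 = 2.5487981 − 1.7917203·(2.5487981 − 2.0373411) / (1.7917203 − (-3.3298125)) = 2.5487981 − (0.9163880)/(5.1215328) = 2.3698696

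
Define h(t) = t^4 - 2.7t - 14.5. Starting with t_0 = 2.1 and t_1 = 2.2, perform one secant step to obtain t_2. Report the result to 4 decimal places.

2.1195

h(2.1) = -0.721900, h(2.2) = 2.985600
t_2 = 2.200000 − 2.985600·(2.200000 − 2.100000) / (2.985600 − (-0.721900)) = 2.200000 − (0.298560)/(3.707500) = 2.119471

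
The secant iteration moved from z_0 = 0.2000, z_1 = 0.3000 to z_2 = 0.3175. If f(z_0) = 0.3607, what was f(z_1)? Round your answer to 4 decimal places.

0.0537

The secant line through (0.2000, 0.3607) and (0.3000, f(z_1)) crosses zero at z_2 = 0.3175.
So (0.2000, 0.3607), (0.3000, f(z_1)), (0.3175, 0) are collinear:
f(z_1) = 0.3607 · (0.3000 − 0.3175) / (0.2000 − 0.3175) = 0.3607 · (-0.017500)/(-0.117500) = 0.053721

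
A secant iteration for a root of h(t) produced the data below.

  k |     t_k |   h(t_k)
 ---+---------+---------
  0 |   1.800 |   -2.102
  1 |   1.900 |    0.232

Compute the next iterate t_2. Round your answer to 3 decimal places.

t_2 = 1.900 − 0.232·(1.900 − 1.800) / (0.232 − (-2.102))
   = 1.900 − (0.02320)/(2.33400) = 1.89006

1.890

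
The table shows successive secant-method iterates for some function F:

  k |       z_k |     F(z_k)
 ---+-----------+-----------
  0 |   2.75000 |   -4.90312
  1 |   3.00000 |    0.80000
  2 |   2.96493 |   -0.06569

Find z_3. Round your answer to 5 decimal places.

z_3 = 2.96493 − (-0.06569)·(2.96493 − 3.00000) / (-0.06569 − 0.80000)
   = 2.96493 − (0.0023037)/(-0.8656900) = 2.9675912

2.96759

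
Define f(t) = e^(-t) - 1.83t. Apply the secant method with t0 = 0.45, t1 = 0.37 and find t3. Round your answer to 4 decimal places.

f(0.45) = -0.185872, f(0.37) = 0.013634
t2 = 0.370000 − 0.013634·(0.370000 − 0.450000) / (0.013634 − (-0.185872)) = 0.370000 − (-0.001091)/(0.199506) = 0.375467
f(0.375467) = -0.000137
t3 = 0.375467 − (-0.000137)·(0.375467 − 0.370000) / (-0.000137 − 0.013634) = 0.375467 − (-0.000001)/(-0.013771) = 0.375413

0.3754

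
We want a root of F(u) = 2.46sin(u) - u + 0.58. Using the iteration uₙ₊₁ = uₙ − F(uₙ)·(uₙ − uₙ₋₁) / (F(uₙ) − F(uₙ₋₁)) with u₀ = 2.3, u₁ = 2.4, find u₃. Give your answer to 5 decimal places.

F(2.3) = 0.1144348, F(2.4) = -0.1583606
u₂ = 2.4000000 − (-0.1583606)·(2.4000000 − 2.3000000) / (-0.1583606 − 0.1144348) = 2.4000000 − (-0.0158361)/(-0.2727954) = 2.3419490
F(2.3419490) = 0.0021362
u₃ = 2.3419490 − 0.0021362·(2.3419490 − 2.4000000) / (0.0021362 − (-0.1583606)) = 2.3419490 − (-0.0001240)/(0.1604968) = 2.3427216

2.34272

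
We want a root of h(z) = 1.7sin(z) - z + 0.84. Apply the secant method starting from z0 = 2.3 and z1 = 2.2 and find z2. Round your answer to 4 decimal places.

h(2.3) = -0.192301, h(2.2) = 0.014444
z2 = 2.200000 − 0.014444·(2.200000 − 2.300000) / (0.014444 − (-0.192301)) = 2.200000 − (-0.001444)/(0.206745) = 2.206986

2.2070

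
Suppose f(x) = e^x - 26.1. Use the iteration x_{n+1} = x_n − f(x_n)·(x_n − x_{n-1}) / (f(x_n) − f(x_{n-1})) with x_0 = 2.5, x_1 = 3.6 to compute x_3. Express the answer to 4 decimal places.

f(2.5) = -13.917506, f(3.6) = 10.498234
x_2 = 3.600000 − 10.498234·(3.600000 − 2.500000) / (10.498234 − (-13.917506)) = 3.600000 − (11.548058)/(24.415740) = 3.127024
f(3.127024) = -3.293991
x_3 = 3.127024 − (-3.293991)·(3.127024 − 3.600000) / (-3.293991 − 10.498234) = 3.127024 − (1.557978)/(-13.792225) = 3.239985

3.2400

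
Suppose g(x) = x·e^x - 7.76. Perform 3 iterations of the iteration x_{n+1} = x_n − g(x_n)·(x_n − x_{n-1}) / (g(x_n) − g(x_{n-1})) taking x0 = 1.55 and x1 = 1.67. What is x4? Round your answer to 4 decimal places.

g(1.55) = -0.457221, g(1.67) = 1.111320
x2 = 1.670000 − 1.111320·(1.670000 − 1.550000) / (1.111320 − (-0.457221)) = 1.670000 − (0.133358)/(1.568541) = 1.584979
g(1.584979) = -0.026584
x3 = 1.584979 − (-0.026584)·(1.584979 − 1.670000) / (-0.026584 − 1.111320) = 1.584979 − (0.002260)/(-1.137904) = 1.586966
g(1.586966) = -0.001497
x4 = 1.586966 − (-0.001497)·(1.586966 − 1.584979) / (-0.001497 − (-0.026584)) = 1.586966 − (-0.000003)/(0.025086) = 1.587084

1.5871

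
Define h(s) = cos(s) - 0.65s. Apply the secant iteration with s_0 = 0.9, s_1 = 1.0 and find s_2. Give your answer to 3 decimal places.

h(0.9) = 0.03661, h(1.0) = -0.10970
s_2 = 1.00000 − (-0.10970)·(1.00000 − 0.90000) / (-0.10970 − 0.03661) = 1.00000 − (-0.01097)/(-0.14631) = 0.92502

0.925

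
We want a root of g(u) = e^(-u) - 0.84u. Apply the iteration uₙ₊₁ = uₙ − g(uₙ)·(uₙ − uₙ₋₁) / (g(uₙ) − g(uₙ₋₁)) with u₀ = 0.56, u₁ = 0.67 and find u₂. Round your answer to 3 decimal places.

0.633

g(0.56) = 0.10081, g(0.67) = -0.05109
u₂ = 0.67000 − (-0.05109)·(0.67000 − 0.56000) / (-0.05109 − 0.10081) = 0.67000 − (-0.00562)/(-0.15190) = 0.63300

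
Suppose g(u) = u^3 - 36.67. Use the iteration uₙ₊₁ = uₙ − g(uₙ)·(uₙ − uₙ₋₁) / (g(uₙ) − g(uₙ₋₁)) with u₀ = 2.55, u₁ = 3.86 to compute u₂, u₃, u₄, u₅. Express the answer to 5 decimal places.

3.19294, 3.30300, 3.32306, 3.32228

g(2.55) = -20.0886250, g(3.86) = 20.8424560
u₂ = 3.8600000 − 20.8424560·(3.8600000 − 2.5500000) / (20.8424560 − (-20.0886250)) = 3.8600000 − (27.3036174)/(40.9310810) = 3.1929368
g(3.1929368) = -4.1185025
u₃ = 3.1929368 − (-4.1185025)·(3.1929368 − 3.8600000) / (-4.1185025 − 20.8424560) = 3.1929368 − (2.7473014)/(-24.9609585) = 3.3030008
g(3.3030008) = -0.6348763
u₄ = 3.3030008 − (-0.6348763)·(3.3030008 − 3.1929368) / (-0.6348763 − (-4.1185025)) = 3.3030008 − (-0.0698770)/(3.4836263) = 3.3230594
g(3.3230594) = 0.0256285
u₅ = 3.3230594 − 0.0256285·(3.3230594 − 3.3030008) / (0.0256285 − (-0.6348763)) = 3.3230594 − (0.0005141)/(0.6605047) = 3.3222811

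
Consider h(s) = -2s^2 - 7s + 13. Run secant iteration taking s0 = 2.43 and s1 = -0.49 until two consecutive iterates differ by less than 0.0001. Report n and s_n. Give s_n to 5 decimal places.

n = 7, s_n = 1.34233

h(2.43) = -15.8198000, h(-0.49) = 15.9498000
s2 = -0.4900000 − 15.9498000·(-2.9200000)/(31.7696000) = 0.9759743;  |Δ| = 1.4659743
h(0.9759743) = 4.2631286
s3 = 0.9759743 − 4.2631286·(1.4659743)/(-11.6866714) = 1.5107405;  |Δ| = 0.5347662
h(1.5107405) = -2.1398567
s4 = 1.5107405 − (-2.1398567)·(0.5347662)/(-6.4029854) = 1.3320234;  |Δ| = 0.1787171
h(1.3320234) = 0.1272641
s5 = 1.3320234 − 0.1272641·(-0.1787171)/(2.2671209) = 1.3420556;  |Δ| = 0.0100322
h(1.3420556) = 0.0033846
s6 = 1.3420556 − 0.0033846·(0.0100322)/(-0.1238796) = 1.3423297;  |Δ| = 0.0002741
h(1.3423297) = -0.0000056
s7 = 1.3423297 − (-0.0000056)·(0.0002741)/(-0.0033902) = 1.3423292;  |Δ| = 0.0000005
|s7 − s6| = 0.0000005 < 0.0001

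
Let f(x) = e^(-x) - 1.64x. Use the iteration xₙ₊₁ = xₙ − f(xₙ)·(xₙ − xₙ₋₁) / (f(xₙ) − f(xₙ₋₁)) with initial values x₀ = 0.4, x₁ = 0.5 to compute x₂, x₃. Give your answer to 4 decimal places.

0.4063, 0.4062

f(0.4) = 0.014320, f(0.5) = -0.213469
x₂ = 0.500000 − (-0.213469)·(0.500000 − 0.400000) / (-0.213469 − 0.014320) = 0.500000 − (-0.021347)/(-0.227789) = 0.406287
f(0.406287) = -0.000191
x₃ = 0.406287 − (-0.000191)·(0.406287 − 0.500000) / (-0.000191 − (-0.213469)) = 0.406287 − (0.000018)/(0.213279) = 0.406203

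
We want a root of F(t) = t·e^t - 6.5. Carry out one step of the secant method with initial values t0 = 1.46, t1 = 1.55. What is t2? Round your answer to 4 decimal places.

1.4789

F(1.46) = -0.213299, F(1.55) = 0.802779
t2 = 1.550000 − 0.802779·(1.550000 − 1.460000) / (0.802779 − (-0.213299)) = 1.550000 − (0.072250)/(1.016078) = 1.478893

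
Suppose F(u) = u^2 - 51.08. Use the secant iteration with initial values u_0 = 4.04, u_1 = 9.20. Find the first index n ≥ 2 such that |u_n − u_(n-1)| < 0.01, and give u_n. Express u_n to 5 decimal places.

F(4.04) = -34.7584000, F(9.20) = 33.5600000
u_2 = 9.2000000 − 33.5600000·(5.1600000)/(68.3184000) = 6.6652568;  |Δ| = 2.5347432
F(6.6652568) = -6.6543518
u_3 = 6.6652568 − (-6.6543518)·(-2.5347432)/(-40.2143518) = 7.0846860;  |Δ| = 0.4194292
F(7.0846860) = -0.8872244
u_4 = 7.0846860 − (-0.8872244)·(0.4194292)/(5.7671274) = 7.1492117;  |Δ| = 0.0645257
F(7.1492117) = 0.0312275
u_5 = 7.1492117 − 0.0312275·(0.0645257)/(0.9184520) = 7.1470178;  |Δ| = 0.0021939
|u_5 − u_4| = 0.0021939 < 0.01

n = 5, u_n = 7.14702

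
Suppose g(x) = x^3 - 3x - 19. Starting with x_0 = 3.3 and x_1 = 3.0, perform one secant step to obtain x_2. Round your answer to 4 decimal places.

3.0373

g(3.3) = 7.037000, g(3.0) = -1.000000
x_2 = 3.000000 − (-1.000000)·(3.000000 − 3.300000) / (-1.000000 − 7.037000) = 3.000000 − (0.300000)/(-8.037000) = 3.037327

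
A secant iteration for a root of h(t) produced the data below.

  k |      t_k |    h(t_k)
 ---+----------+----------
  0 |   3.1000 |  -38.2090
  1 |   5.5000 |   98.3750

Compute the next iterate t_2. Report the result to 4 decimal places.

3.7714

t_2 = 5.5000 − 98.3750·(5.5000 − 3.1000) / (98.3750 − (-38.2090))
   = 5.5000 − (236.100000)/(136.584000) = 3.771393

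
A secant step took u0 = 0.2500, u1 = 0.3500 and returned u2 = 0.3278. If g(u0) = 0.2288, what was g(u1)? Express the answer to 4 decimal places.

The secant line through (0.2500, 0.2288) and (0.3500, g(u1)) crosses zero at u2 = 0.3278.
So (0.2500, 0.2288), (0.3500, g(u1)), (0.3278, 0) are collinear:
g(u1) = 0.2288 · (0.3500 − 0.3278) / (0.2500 − 0.3278) = 0.2288 · (0.022200)/(-0.077800) = -0.065287

-0.0653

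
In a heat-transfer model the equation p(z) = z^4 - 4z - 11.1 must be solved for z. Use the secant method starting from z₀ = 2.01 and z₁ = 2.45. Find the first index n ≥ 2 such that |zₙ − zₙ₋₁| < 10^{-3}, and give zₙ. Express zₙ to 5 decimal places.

n = 5, zₙ = 2.10157

p(2.01) = -2.8175920, p(2.45) = 15.1300063
z₂ = 2.4500000 − 15.1300063·(0.4400000)/(17.9475982) = 2.0790756;  |Δ| = 0.3709244
p(2.0790756) = -0.7318188
z₃ = 2.0790756 − (-0.7318188)·(-0.3709244)/(-15.8618250) = 2.0961889;  |Δ| = 0.0171134
p(2.0961889) = -0.1774486
z₄ = 2.0961889 − (-0.1774486)·(0.0171134)/(0.5543702) = 2.1016668;  |Δ| = 0.0054778
p(2.1016668) = 0.0032505
z₅ = 2.1016668 − 0.0032505·(0.0054778)/(0.1806991) = 2.1015682;  |Δ| = 0.0000985
|z₅ − z₄| = 0.0000985 < 10^{-3}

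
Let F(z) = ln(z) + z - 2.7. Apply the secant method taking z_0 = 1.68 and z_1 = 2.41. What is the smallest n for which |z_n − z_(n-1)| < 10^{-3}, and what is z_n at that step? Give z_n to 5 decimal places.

n = 4, z_n = 2.00457

F(1.68) = -0.5012062, F(2.41) = 0.5896267
z_2 = 2.4100000 − 0.5896267·(0.7300000)/(1.0908330) = 2.0154139;  |Δ| = 0.3945861
F(2.0154139) = 0.0162385
z_3 = 2.0154139 − 0.0162385·(-0.3945861)/(-0.5733883) = 2.0042391;  |Δ| = 0.0111748
F(2.0042391) = -0.0004964
z_4 = 2.0042391 − (-0.0004964)·(-0.0111748)/(-0.0167348) = 2.0045706;  |Δ| = 0.0003314
|z_4 − z_3| = 0.0003314 < 10^{-3}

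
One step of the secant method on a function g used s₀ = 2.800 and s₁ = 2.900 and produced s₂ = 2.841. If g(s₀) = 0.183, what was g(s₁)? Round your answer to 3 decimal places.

-0.263

The secant line through (2.800, 0.183) and (2.900, g(s₁)) crosses zero at s₂ = 2.841.
So (2.800, 0.183), (2.900, g(s₁)), (2.841, 0) are collinear:
g(s₁) = 0.183 · (2.900 − 2.841) / (2.800 − 2.841) = 0.183 · (0.05900)/(-0.04100) = -0.26334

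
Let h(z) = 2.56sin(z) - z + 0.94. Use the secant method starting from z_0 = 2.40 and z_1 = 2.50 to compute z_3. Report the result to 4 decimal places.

2.4908

h(2.40) = 0.269186, h(2.50) = -0.027911
z_2 = 2.500000 − (-0.027911)·(2.500000 − 2.400000) / (-0.027911 − 0.269186) = 2.500000 − (-0.002791)/(-0.297097) = 2.490605
h(2.490605) = 0.000683
z_3 = 2.490605 − 0.000683·(2.490605 − 2.500000) / (0.000683 − (-0.027911)) = 2.490605 − (-0.000006)/(0.028595) = 2.490830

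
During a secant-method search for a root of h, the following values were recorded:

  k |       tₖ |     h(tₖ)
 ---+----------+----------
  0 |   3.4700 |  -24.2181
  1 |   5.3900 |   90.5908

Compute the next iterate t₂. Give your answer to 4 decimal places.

t₂ = 5.3900 − 90.5908·(5.3900 − 3.4700) / (90.5908 − (-24.2181))
   = 5.3900 − (173.934336)/(114.808900) = 3.875010

3.8750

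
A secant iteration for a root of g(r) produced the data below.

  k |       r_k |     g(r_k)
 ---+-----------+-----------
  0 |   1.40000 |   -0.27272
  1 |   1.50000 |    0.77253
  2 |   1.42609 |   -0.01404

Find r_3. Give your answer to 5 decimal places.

1.42741

r_3 = 1.42609 − (-0.01404)·(1.42609 − 1.50000) / (-0.01404 − 0.77253)
   = 1.42609 − (0.0010377)/(-0.7865700) = 1.4274093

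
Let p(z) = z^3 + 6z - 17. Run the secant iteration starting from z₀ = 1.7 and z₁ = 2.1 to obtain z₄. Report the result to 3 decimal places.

p(1.7) = -1.88700, p(2.1) = 4.86100
z₂ = 2.10000 − 4.86100·(2.10000 − 1.70000) / (4.86100 − (-1.88700)) = 2.10000 − (1.94440)/(6.74800) = 1.81186
p(1.81186) = -0.18087
z₃ = 1.81186 − (-0.18087)·(1.81186 − 2.10000) / (-0.18087 − 4.86100) = 1.81186 − (0.05212)/(-5.04187) = 1.82219
p(1.82219) = -0.01647
z₄ = 1.82219 − (-0.01647)·(1.82219 − 1.81186) / (-0.01647 − (-0.18087)) = 1.82219 − (-0.00017)/(0.16441) = 1.82323

1.823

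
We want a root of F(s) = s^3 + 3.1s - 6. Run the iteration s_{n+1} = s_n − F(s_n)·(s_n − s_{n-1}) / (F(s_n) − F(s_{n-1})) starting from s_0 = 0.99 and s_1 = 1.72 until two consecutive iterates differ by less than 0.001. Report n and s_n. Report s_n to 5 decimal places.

n = 5, s_n = 1.27184

F(0.99) = -1.9607010, F(1.72) = 4.4204480
s_2 = 1.7200000 − 4.4204480·(0.7300000)/(6.3811490) = 1.2143031;  |Δ| = 0.5056969
F(1.2143031) = -0.4451313
s_3 = 1.2143031 − (-0.4451313)·(-0.5056969)/(-4.8655793) = 1.2605672;  |Δ| = 0.0462641
F(1.2605672) = -0.0891629
s_4 = 1.2605672 − (-0.0891629)·(0.0462641)/(0.3559684) = 1.2721554;  |Δ| = 0.0115882
F(1.2721554) = 0.0025120
s_5 = 1.2721554 − 0.0025120·(0.0115882)/(0.0916750) = 1.2718379;  |Δ| = 0.0003175
|s_5 − s_4| = 0.0003175 < 0.001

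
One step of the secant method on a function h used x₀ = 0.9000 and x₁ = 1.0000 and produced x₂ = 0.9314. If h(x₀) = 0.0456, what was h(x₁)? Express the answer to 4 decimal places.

The secant line through (0.9000, 0.0456) and (1.0000, h(x₁)) crosses zero at x₂ = 0.9314.
So (0.9000, 0.0456), (1.0000, h(x₁)), (0.9314, 0) are collinear:
h(x₁) = 0.0456 · (1.0000 − 0.9314) / (0.9000 − 0.9314) = 0.0456 · (0.068600)/(-0.031400) = -0.099623

-0.0996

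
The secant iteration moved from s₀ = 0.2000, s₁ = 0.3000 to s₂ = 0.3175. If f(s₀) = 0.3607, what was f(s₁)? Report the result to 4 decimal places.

The secant line through (0.2000, 0.3607) and (0.3000, f(s₁)) crosses zero at s₂ = 0.3175.
So (0.2000, 0.3607), (0.3000, f(s₁)), (0.3175, 0) are collinear:
f(s₁) = 0.3607 · (0.3000 − 0.3175) / (0.2000 − 0.3175) = 0.3607 · (-0.017500)/(-0.117500) = 0.053721

0.0537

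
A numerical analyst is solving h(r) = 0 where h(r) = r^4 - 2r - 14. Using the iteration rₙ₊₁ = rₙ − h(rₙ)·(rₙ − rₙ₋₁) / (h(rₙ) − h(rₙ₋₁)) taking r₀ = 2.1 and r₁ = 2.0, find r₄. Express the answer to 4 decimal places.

h(2.1) = 1.248100, h(2.0) = -2.000000
r₂ = 2.000000 − (-2.000000)·(2.000000 − 2.100000) / (-2.000000 − 1.248100) = 2.000000 − (0.200000)/(-3.248100) = 2.061574
h(2.061574) = -0.059890
r₃ = 2.061574 − (-0.059890)·(2.061574 − 2.000000) / (-0.059890 − (-2.000000)) = 2.061574 − (-0.003688)/(1.940110) = 2.063475
h(2.063475) = 0.003018
r₄ = 2.063475 − 0.003018·(2.063475 − 2.061574) / (0.003018 − (-0.059890)) = 2.063475 − (0.000006)/(0.062908) = 2.063384

2.0634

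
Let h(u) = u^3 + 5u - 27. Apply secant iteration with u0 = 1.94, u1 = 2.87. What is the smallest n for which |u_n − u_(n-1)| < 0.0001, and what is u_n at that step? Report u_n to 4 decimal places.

h(1.94) = -9.998616, h(2.87) = 10.989903
u2 = 2.870000 − 10.989903·(0.930000)/(20.988519) = 2.383038;  |Δ| = 0.486962
h(2.383038) = -1.551845
u3 = 2.383038 − (-1.551845)·(-0.486962)/(-12.541748) = 2.443292;  |Δ| = 0.060254
h(2.443292) = -0.197879
u4 = 2.443292 − (-0.197879)·(0.060254)/(1.353966) = 2.452098;  |Δ| = 0.008806
h(2.452098) = 0.004426
u5 = 2.452098 − 0.004426·(0.008806)/(0.202305) = 2.451905;  |Δ| = 0.000193
h(2.451905) = -0.000012
u6 = 2.451905 − (-0.000012)·(-0.000193)/(-0.004438) = 2.451906;  |Δ| = 0.000001
|u6 − u5| = 0.000001 < 0.0001

n = 6, u_n = 2.4519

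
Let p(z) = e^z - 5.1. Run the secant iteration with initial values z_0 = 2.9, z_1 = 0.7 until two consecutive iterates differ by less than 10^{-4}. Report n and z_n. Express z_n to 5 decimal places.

p(2.9) = 13.0741454, p(0.7) = -3.0862473
z_2 = 0.7000000 − (-3.0862473)·(-2.2000000)/(-16.1603927) = 1.1201472;  |Δ| = 0.4201472
p(1.1201472) = -2.0346946
z_3 = 1.1201472 − (-2.0346946)·(0.4201472)/(1.0515527) = 1.9331081;  |Δ| = 0.8129609
p(1.9331081) = 1.8109570
z_4 = 1.9331081 − 1.8109570·(0.8129609)/(3.8456515) = 1.5502764;  |Δ| = 0.3828317
p(1.5502764) = -0.3872272
z_5 = 1.5502764 − (-0.3872272)·(-0.3828317)/(-2.1981842) = 1.6177152;  |Δ| = 0.0674388
p(1.6177152) = -0.0584417
z_6 = 1.6177152 − (-0.0584417)·(0.0674388)/(0.3287854) = 1.6297025;  |Δ| = 0.0119873
p(1.6297025) = 0.0023564
z_7 = 1.6297025 − 0.0023564·(0.0119873)/(0.0607982) = 1.6292379;  |Δ| = 0.0004646
p(1.6292379) = -0.0000136
z_8 = 1.6292379 − (-0.0000136)·(-0.0004646)/(-0.0023700) = 1.6292405;  |Δ| = 0.0000027
|z_8 − z_7| = 0.0000027 < 10^{-4}

n = 8, z_n = 1.62924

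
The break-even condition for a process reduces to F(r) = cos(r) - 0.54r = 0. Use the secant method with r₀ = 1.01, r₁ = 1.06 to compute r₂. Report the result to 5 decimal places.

F(1.01) = -0.0135393, F(1.06) = -0.0835279
r₂ = 1.0600000 − (-0.0835279)·(1.0600000 − 1.0100000) / (-0.0835279 − (-0.0135393)) = 1.0600000 − (-0.0041764)/(-0.0699886) = 1.0003275

1.00033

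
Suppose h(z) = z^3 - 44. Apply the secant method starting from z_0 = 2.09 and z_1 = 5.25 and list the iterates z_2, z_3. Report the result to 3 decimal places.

2.903, 3.284

h(2.09) = -34.87067, h(5.25) = 100.70312
z_2 = 5.25000 − 100.70312·(5.25000 − 2.09000) / (100.70312 − (-34.87067)) = 5.25000 − (318.22188)/(135.57380) = 2.90278
h(2.90278) = -19.54086
z_3 = 2.90278 − (-19.54086)·(2.90278 − 5.25000) / (-19.54086 − 100.70312) = 2.90278 − (45.86674)/(-120.24398) = 3.28422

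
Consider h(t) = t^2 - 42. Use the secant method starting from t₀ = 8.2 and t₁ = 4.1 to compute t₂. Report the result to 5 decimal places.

h(8.2) = 25.2400000, h(4.1) = -25.1900000
t₂ = 4.1000000 − (-25.1900000)·(4.1000000 − 8.2000000) / (-25.1900000 − 25.2400000) = 4.1000000 − (103.2790000)/(-50.4300000) = 6.1479675

6.14797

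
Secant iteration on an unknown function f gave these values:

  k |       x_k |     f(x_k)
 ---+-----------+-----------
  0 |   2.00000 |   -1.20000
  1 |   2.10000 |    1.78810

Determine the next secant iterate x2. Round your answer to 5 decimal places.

2.04016

x2 = 2.10000 − 1.78810·(2.10000 − 2.00000) / (1.78810 − (-1.20000))
   = 2.10000 − (0.1788100)/(2.9881000) = 2.0401593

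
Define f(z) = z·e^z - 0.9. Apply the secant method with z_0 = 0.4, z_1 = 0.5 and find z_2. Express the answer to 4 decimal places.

f(0.4) = -0.303270, f(0.5) = -0.075639
z_2 = 0.500000 − (-0.075639)·(0.500000 − 0.400000) / (-0.075639 − (-0.303270)) = 0.500000 − (-0.007564)/(0.227631) = 0.533229

0.5332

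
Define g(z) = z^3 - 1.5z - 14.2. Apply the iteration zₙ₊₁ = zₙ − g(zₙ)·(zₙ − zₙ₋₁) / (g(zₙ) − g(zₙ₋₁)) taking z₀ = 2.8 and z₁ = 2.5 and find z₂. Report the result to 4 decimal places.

2.6187

g(2.8) = 3.552000, g(2.5) = -2.325000
z₂ = 2.500000 − (-2.325000)·(2.500000 − 2.800000) / (-2.325000 − 3.552000) = 2.500000 − (0.697500)/(-5.877000) = 2.618683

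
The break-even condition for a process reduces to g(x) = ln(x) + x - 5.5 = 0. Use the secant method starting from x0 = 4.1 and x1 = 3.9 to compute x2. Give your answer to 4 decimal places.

g(4.1) = 0.010987, g(3.9) = -0.239023
x2 = 3.900000 − (-0.239023)·(3.900000 − 4.100000) / (-0.239023 − 0.010987) = 3.900000 − (0.047805)/(-0.250010) = 4.091211

4.0912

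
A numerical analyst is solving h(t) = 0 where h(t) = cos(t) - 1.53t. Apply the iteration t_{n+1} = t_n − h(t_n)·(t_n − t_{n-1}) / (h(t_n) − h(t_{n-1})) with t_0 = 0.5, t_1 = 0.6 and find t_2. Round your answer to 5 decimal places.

0.55485

h(0.5) = 0.1125826, h(0.6) = -0.0926644
t_2 = 0.6000000 − (-0.0926644)·(0.6000000 − 0.5000000) / (-0.0926644 − 0.1125826) = 0.6000000 − (-0.0092664)/(-0.2052469) = 0.5548522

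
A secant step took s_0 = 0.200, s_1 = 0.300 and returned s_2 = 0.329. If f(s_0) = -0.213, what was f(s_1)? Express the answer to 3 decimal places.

-0.048

The secant line through (0.200, -0.213) and (0.300, f(s_1)) crosses zero at s_2 = 0.329.
So (0.200, -0.213), (0.300, f(s_1)), (0.329, 0) are collinear:
f(s_1) = -0.213 · (0.300 − 0.329) / (0.200 − 0.329) = -0.213 · (-0.02900)/(-0.12900) = -0.04788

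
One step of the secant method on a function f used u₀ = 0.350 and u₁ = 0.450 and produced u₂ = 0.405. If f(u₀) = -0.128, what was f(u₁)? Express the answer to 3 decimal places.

The secant line through (0.350, -0.128) and (0.450, f(u₁)) crosses zero at u₂ = 0.405.
So (0.350, -0.128), (0.450, f(u₁)), (0.405, 0) are collinear:
f(u₁) = -0.128 · (0.450 − 0.405) / (0.350 − 0.405) = -0.128 · (0.04500)/(-0.05500) = 0.10473

0.105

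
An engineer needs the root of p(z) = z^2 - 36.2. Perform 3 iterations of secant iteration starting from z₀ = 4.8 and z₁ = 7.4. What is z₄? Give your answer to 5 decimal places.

6.01681

p(4.8) = -13.1600000, p(7.4) = 18.5600000
z₂ = 7.4000000 − 18.5600000·(7.4000000 − 4.8000000) / (18.5600000 − (-13.1600000)) = 7.4000000 − (48.2560000)/(31.7200000) = 5.8786885
p(5.8786885) = -1.6410212
z₃ = 5.8786885 − (-1.6410212)·(5.8786885 − 7.4000000) / (-1.6410212 − 18.5600000) = 5.8786885 − (2.4965044)/(-20.2010212) = 6.0022716
p(6.0022716) = -0.1727356
z₄ = 6.0022716 − (-0.1727356)·(6.0022716 − 5.8786885) / (-0.1727356 − (-1.6410212)) = 6.0022716 − (-0.0213472)/(1.4682857) = 6.0168105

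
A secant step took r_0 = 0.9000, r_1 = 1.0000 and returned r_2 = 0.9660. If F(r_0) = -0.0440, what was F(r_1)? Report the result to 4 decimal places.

0.0227

The secant line through (0.9000, -0.0440) and (1.0000, F(r_1)) crosses zero at r_2 = 0.9660.
So (0.9000, -0.0440), (1.0000, F(r_1)), (0.9660, 0) are collinear:
F(r_1) = -0.0440 · (1.0000 − 0.9660) / (0.9000 − 0.9660) = -0.0440 · (0.034000)/(-0.066000) = 0.022667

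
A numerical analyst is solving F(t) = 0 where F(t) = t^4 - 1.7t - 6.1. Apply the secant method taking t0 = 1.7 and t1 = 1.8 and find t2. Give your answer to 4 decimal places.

1.7323

F(1.7) = -0.637900, F(1.8) = 1.337600
t2 = 1.800000 − 1.337600·(1.800000 − 1.700000) / (1.337600 − (-0.637900)) = 1.800000 − (0.133760)/(1.975500) = 1.732291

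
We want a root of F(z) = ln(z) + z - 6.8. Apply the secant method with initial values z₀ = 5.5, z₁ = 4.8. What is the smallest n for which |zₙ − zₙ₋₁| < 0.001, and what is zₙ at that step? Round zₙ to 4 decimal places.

n = 4, zₙ = 5.1592

F(5.5) = 0.404748, F(4.8) = -0.431384
z₂ = 4.800000 − (-0.431384)·(-0.700000)/(-0.836132) = 5.161150;  |Δ| = 0.361150
F(5.161150) = 0.002309
z₃ = 5.161150 − 0.002309·(0.361150)/(0.433693) = 5.159227;  |Δ| = 0.001923
F(5.159227) = 0.000014
z₄ = 5.159227 − 0.000014·(-0.001923)/(-0.002295) = 5.159215;  |Δ| = 0.000011
|z₄ − z₃| = 0.000011 < 0.001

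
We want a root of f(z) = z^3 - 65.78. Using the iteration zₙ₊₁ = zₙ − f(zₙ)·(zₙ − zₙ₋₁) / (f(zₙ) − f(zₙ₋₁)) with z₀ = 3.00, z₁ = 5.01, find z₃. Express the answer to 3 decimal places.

3.984

f(3.00) = -38.78000, f(5.01) = 59.97150
z₂ = 5.01000 − 59.97150·(5.01000 − 3.00000) / (59.97150 − (-38.78000)) = 5.01000 − (120.54272)/(98.75150) = 3.78933
f(3.78933) = -11.36881
z₃ = 3.78933 − (-11.36881)·(3.78933 − 5.01000) / (-11.36881 − 59.97150) = 3.78933 − (13.87753)/(-71.34031) = 3.98386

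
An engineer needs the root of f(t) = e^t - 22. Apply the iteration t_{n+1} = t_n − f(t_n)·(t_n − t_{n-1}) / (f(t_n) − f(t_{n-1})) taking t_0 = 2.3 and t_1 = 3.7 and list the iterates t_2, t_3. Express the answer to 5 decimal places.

f(2.3) = -12.0258175, f(3.7) = 18.4473044
t_2 = 3.7000000 − 18.4473044·(3.7000000 − 2.3000000) / (18.4473044 − (-12.0258175)) = 3.7000000 − (25.8262261)/(30.4731219) = 2.8524916
f(2.8524916) = -4.6690898
t_3 = 2.8524916 − (-4.6690898)·(2.8524916 − 3.7000000) / (-4.6690898 − 18.4473044) = 2.8524916 − (3.9570927)/(-23.1163942) = 3.0236729

2.85249, 3.02367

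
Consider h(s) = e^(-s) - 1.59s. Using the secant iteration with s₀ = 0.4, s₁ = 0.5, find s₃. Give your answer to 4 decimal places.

0.4152

h(0.4) = 0.034320, h(0.5) = -0.188469
s₂ = 0.500000 − (-0.188469)·(0.500000 − 0.400000) / (-0.188469 − 0.034320) = 0.500000 − (-0.018847)/(-0.222789) = 0.415405
h(0.415405) = -0.000420
s₃ = 0.415405 − (-0.000420)·(0.415405 − 0.500000) / (-0.000420 − (-0.188469)) = 0.415405 − (0.000036)/(0.188049) = 0.415216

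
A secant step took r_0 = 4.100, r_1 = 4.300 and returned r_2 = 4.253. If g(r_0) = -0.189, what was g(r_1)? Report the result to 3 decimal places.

0.058

The secant line through (4.100, -0.189) and (4.300, g(r_1)) crosses zero at r_2 = 4.253.
So (4.100, -0.189), (4.300, g(r_1)), (4.253, 0) are collinear:
g(r_1) = -0.189 · (4.300 − 4.253) / (4.100 − 4.253) = -0.189 · (0.04700)/(-0.15300) = 0.05806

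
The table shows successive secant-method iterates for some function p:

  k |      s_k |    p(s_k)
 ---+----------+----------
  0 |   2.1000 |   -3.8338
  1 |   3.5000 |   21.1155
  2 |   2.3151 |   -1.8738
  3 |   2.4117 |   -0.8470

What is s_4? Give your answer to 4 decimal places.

2.4914

s_4 = 2.4117 − (-0.8470)·(2.4117 − 2.3151) / (-0.8470 − (-1.8738))
   = 2.4117 − (-0.081820)/(1.026800) = 2.491385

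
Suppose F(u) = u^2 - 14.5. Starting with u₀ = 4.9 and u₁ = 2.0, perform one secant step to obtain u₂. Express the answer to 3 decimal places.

3.522

F(4.9) = 9.51000, F(2.0) = -10.50000
u₂ = 2.00000 − (-10.50000)·(2.00000 − 4.90000) / (-10.50000 − 9.51000) = 2.00000 − (30.45000)/(-20.01000) = 3.52174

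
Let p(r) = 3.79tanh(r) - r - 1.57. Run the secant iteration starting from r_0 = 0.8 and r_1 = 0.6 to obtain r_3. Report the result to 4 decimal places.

p(0.8) = 0.146699, p(0.6) = -0.134582
r_2 = 0.600000 − (-0.134582)·(0.600000 − 0.800000) / (-0.134582 − 0.146699) = 0.600000 − (0.026916)/(-0.281282) = 0.695692
p(0.695692) = 0.014471
r_3 = 0.695692 − 0.014471·(0.695692 − 0.600000) / (0.014471 − (-0.134582)) = 0.695692 − (0.001385)/(0.149054) = 0.686401

0.6864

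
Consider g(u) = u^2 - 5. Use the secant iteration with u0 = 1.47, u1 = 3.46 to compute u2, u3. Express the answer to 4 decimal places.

g(1.47) = -2.839100, g(3.46) = 6.971600
u2 = 3.460000 − 6.971600·(3.460000 − 1.470000) / (6.971600 − (-2.839100)) = 3.460000 − (13.873484)/(9.810700) = 2.045882
g(2.045882) = -0.814365
u3 = 2.045882 − (-0.814365)·(2.045882 − 3.460000) / (-0.814365 − 6.971600) = 2.045882 − (1.151608)/(-7.785965) = 2.193791

2.0459, 2.1938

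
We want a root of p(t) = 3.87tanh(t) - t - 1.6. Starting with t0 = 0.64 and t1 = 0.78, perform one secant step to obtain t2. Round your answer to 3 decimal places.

0.678

p(0.64) = -0.05384, p(0.78) = 0.14597
t2 = 0.78000 − 0.14597·(0.78000 − 0.64000) / (0.14597 − (-0.05384)) = 0.78000 − (0.02044)/(0.19981) = 0.67772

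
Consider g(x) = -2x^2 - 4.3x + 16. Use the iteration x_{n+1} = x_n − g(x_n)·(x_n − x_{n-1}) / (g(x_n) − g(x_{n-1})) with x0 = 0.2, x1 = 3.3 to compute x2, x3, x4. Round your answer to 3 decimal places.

g(0.2) = 15.06000, g(3.3) = -19.97000
x2 = 3.30000 − (-19.97000)·(3.30000 − 0.20000) / (-19.97000 − 15.06000) = 3.30000 − (-61.90700)/(-35.03000) = 1.53274
g(1.53274) = 4.71060
x3 = 1.53274 − 4.71060·(1.53274 − 3.30000) / (4.71060 − (-19.97000)) = 1.53274 − (-8.32484)/(24.68060) = 1.87005
g(1.87005) = 0.96466
x4 = 1.87005 − 0.96466·(1.87005 − 1.53274) / (0.96466 − 4.71060) = 1.87005 − (0.32538)/(-3.74594) = 1.95691

1.533, 1.870, 1.957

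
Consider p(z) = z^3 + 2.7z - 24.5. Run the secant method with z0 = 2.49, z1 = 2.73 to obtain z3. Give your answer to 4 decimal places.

2.5956

p(2.49) = -2.338751, p(2.73) = 3.217417
z2 = 2.730000 − 3.217417·(2.730000 − 2.490000) / (3.217417 − (-2.338751)) = 2.730000 − (0.772180)/(5.556168) = 2.591023
p(2.591023) = -0.109666
z3 = 2.591023 − (-0.109666)·(2.591023 − 2.730000) / (-0.109666 − 3.217417) = 2.591023 − (0.015241)/(-3.327083) = 2.595604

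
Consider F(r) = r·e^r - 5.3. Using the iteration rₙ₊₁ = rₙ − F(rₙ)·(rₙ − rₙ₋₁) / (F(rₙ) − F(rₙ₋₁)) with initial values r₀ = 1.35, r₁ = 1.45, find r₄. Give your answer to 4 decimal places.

1.3601

F(1.35) = -0.092476, F(1.45) = 0.881516
r₂ = 1.450000 − 0.881516·(1.450000 − 1.350000) / (0.881516 − (-0.092476)) = 1.450000 − (0.088152)/(0.973992) = 1.359494
F(1.359494) = -0.005824
r₃ = 1.359494 − (-0.005824)·(1.359494 − 1.450000) / (-0.005824 − 0.881516) = 1.359494 − (0.000527)/(-0.887340) = 1.360088
F(1.360088) = -0.000364
r₄ = 1.360088 − (-0.000364)·(1.360088 − 1.359494) / (-0.000364 − (-0.005824)) = 1.360088 − (0.000000)/(0.005460) = 1.360128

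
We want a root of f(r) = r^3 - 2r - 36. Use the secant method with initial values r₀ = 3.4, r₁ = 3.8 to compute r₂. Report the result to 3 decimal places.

f(3.4) = -3.49600, f(3.8) = 11.27200
r₂ = 3.80000 − 11.27200·(3.80000 − 3.40000) / (11.27200 − (-3.49600)) = 3.80000 − (4.50880)/(14.76800) = 3.49469

3.495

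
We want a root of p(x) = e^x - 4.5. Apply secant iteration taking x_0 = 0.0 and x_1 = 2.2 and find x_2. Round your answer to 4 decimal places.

p(0.0) = -3.500000, p(2.2) = 4.525013
x_2 = 2.200000 − 4.525013·(2.200000 − 0.000000) / (4.525013 − (-3.500000)) = 2.200000 − (9.955030)/(8.025013) = 0.959500

0.9595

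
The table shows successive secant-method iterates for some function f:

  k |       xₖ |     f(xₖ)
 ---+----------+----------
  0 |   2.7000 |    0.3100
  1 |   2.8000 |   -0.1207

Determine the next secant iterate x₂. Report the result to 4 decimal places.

x₂ = 2.8000 − (-0.1207)·(2.8000 − 2.7000) / (-0.1207 − 0.3100)
   = 2.8000 − (-0.012070)/(-0.430700) = 2.771976

2.7720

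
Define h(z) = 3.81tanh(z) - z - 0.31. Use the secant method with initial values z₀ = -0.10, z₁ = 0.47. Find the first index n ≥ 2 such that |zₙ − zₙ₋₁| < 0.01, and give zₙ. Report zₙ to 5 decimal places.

n = 4, zₙ = 0.11094

h(-0.10) = -0.5897351, h(0.47) = 0.8895394
z₂ = 0.4700000 − 0.8895394·(0.5700000)/(1.4792744) = 0.1272391;  |Δ| = 0.3427609
h(0.1272391) = 0.0449425
z₃ = 0.1272391 − 0.0449425·(-0.3427609)/(-0.8445969) = 0.1090002;  |Δ| = 0.0182389
h(0.1090002) = -0.0053464
z₄ = 0.1090002 − (-0.0053464)·(-0.0182389)/(-0.0502890) = 0.1109392;  |Δ| = 0.0019391
|z₄ − z₃| = 0.0019391 < 0.01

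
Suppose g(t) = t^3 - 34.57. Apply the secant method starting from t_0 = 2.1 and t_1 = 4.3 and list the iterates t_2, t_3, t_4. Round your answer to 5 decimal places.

g(2.1) = -25.3090000, g(4.3) = 44.9370000
t_2 = 4.3000000 − 44.9370000·(4.3000000 − 2.1000000) / (44.9370000 − (-25.3090000)) = 4.3000000 − (98.8614000)/(70.2460000) = 2.8926402
g(2.8926402) = -10.3662181
t_3 = 2.8926402 − (-10.3662181)·(2.8926402 − 4.3000000) / (-10.3662181 − 44.9370000) = 2.8926402 − (14.5889992)/(-55.3032181) = 3.1564403
g(3.1564403) = -3.1220201
t_4 = 3.1564403 − (-3.1220201)·(3.1564403 − 2.8926402) / (-3.1220201 − (-10.3662181)) = 3.1564403 − (-0.8235895)/(7.2441981) = 3.2701299

2.89264, 3.15644, 3.27013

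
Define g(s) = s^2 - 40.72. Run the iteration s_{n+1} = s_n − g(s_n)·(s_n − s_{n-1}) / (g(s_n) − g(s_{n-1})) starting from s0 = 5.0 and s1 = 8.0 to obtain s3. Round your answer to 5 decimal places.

6.36163

g(5.0) = -15.7200000, g(8.0) = 23.2800000
s2 = 8.0000000 − 23.2800000·(8.0000000 − 5.0000000) / (23.2800000 − (-15.7200000)) = 8.0000000 − (69.8400000)/(39.0000000) = 6.2092308
g(6.2092308) = -2.1654533
s3 = 6.2092308 − (-2.1654533)·(6.2092308 − 8.0000000) / (-2.1654533 − 23.2800000) = 6.2092308 − (3.8778271)/(-25.4454533) = 6.3616284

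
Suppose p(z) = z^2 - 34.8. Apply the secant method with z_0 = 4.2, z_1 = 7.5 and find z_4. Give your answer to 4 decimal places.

5.8997

p(4.2) = -17.160000, p(7.5) = 21.450000
z_2 = 7.500000 − 21.450000·(7.500000 − 4.200000) / (21.450000 − (-17.160000)) = 7.500000 − (70.785000)/(38.610000) = 5.666667
p(5.666667) = -2.688889
z_3 = 5.666667 − (-2.688889)·(5.666667 − 7.500000) / (-2.688889 − 21.450000) = 5.666667 − (4.929630)/(-24.138889) = 5.870886
p(5.870886) = -0.332697
z_4 = 5.870886 − (-0.332697)·(5.870886 − 5.666667) / (-0.332697 − (-2.688889)) = 5.870886 − (-0.067943)/(2.356192) = 5.899722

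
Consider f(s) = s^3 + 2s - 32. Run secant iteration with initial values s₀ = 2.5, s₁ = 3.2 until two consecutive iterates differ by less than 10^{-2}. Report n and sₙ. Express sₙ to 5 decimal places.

f(2.5) = -11.3750000, f(3.2) = 7.1680000
s₂ = 3.2000000 − 7.1680000·(0.7000000)/(18.5430000) = 2.9294073;  |Δ| = 0.2705927
f(2.9294073) = -1.0026895
s₃ = 2.9294073 − (-1.0026895)·(-0.2705927)/(-8.1706895) = 2.9626139;  |Δ| = 0.0332066
f(2.9626139) = -0.0716704
s₄ = 2.9626139 − (-0.0716704)·(0.0332066)/(0.9310191) = 2.9651701;  |Δ| = 0.0025563
|s₄ − s₃| = 0.0025563 < 10^{-2}

n = 4, sₙ = 2.96517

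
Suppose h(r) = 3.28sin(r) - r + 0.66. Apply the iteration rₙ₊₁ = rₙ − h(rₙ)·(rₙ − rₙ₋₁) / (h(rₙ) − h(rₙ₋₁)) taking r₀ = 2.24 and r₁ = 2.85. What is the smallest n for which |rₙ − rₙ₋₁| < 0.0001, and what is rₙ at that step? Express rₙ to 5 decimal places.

n = 5, rₙ = 2.53360

h(2.24) = 0.9925562, h(2.85) = -1.2470721
r₂ = 2.8500000 − (-1.2470721)·(0.6100000)/(-2.2396284) = 2.5103392;  |Δ| = 0.3396608
h(2.5103392) = 0.0853762
r₃ = 2.5103392 − 0.0853762·(-0.3396608)/(1.3324483) = 2.5321028;  |Δ| = 0.0217637
h(2.5321028) = 0.0055306
r₄ = 2.5321028 − 0.0055306·(0.0217637)/(-0.0798457) = 2.5336103;  |Δ| = 0.0015075
h(2.5336103) = -0.0000333
r₅ = 2.5336103 − (-0.0000333)·(0.0015075)/(-0.0055638) = 2.5336013;  |Δ| = 0.0000090
|r₅ − r₄| = 0.0000090 < 0.0001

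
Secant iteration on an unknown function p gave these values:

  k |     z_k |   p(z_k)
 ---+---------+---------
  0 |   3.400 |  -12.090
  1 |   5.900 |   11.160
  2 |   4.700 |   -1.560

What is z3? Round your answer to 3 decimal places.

z3 = 4.700 − (-1.560)·(4.700 − 5.900) / (-1.560 − 11.160)
   = 4.700 − (1.87200)/(-12.72000) = 4.84717

4.847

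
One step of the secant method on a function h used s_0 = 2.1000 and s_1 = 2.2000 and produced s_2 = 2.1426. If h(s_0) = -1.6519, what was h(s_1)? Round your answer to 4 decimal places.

The secant line through (2.1000, -1.6519) and (2.2000, h(s_1)) crosses zero at s_2 = 2.1426.
So (2.1000, -1.6519), (2.2000, h(s_1)), (2.1426, 0) are collinear:
h(s_1) = -1.6519 · (2.2000 − 2.1426) / (2.1000 − 2.1426) = -1.6519 · (0.057400)/(-0.042600) = 2.225800

2.2258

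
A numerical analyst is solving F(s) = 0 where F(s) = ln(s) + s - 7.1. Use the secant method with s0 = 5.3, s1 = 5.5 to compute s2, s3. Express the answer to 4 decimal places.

5.4116, 5.4115

F(5.3) = -0.132293, F(5.5) = 0.104748
s2 = 5.500000 − 0.104748·(5.500000 − 5.300000) / (0.104748 − (-0.132293)) = 5.500000 − (0.020950)/(0.237041) = 5.411620
F(5.411620) = 0.000169
s3 = 5.411620 − 0.000169·(5.411620 − 5.500000) / (0.000169 − 0.104748) = 5.411620 − (-0.000015)/(-0.104579) = 5.411478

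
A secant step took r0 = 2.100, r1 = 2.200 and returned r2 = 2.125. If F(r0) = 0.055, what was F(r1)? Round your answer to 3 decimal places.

The secant line through (2.100, 0.055) and (2.200, F(r1)) crosses zero at r2 = 2.125.
So (2.100, 0.055), (2.200, F(r1)), (2.125, 0) are collinear:
F(r1) = 0.055 · (2.200 − 2.125) / (2.100 − 2.125) = 0.055 · (0.07500)/(-0.02500) = -0.16500

-0.165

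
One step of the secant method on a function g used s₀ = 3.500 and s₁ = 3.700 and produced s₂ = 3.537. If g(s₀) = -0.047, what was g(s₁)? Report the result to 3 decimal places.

The secant line through (3.500, -0.047) and (3.700, g(s₁)) crosses zero at s₂ = 3.537.
So (3.500, -0.047), (3.700, g(s₁)), (3.537, 0) are collinear:
g(s₁) = -0.047 · (3.700 − 3.537) / (3.500 − 3.537) = -0.047 · (0.16300)/(-0.03700) = 0.20705

0.207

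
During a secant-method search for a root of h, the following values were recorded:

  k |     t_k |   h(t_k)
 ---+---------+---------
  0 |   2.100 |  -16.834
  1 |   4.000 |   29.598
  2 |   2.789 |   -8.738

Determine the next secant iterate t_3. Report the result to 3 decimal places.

t_3 = 2.789 − (-8.738)·(2.789 − 4.000) / (-8.738 − 29.598)
   = 2.789 − (10.58172)/(-38.33600) = 3.06503

3.065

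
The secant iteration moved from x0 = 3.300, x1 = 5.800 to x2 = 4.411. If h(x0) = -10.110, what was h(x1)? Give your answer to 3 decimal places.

The secant line through (3.300, -10.110) and (5.800, h(x1)) crosses zero at x2 = 4.411.
So (3.300, -10.110), (5.800, h(x1)), (4.411, 0) are collinear:
h(x1) = -10.110 · (5.800 − 4.411) / (3.300 − 4.411) = -10.110 · (1.38900)/(-1.11100) = 12.63977

12.640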